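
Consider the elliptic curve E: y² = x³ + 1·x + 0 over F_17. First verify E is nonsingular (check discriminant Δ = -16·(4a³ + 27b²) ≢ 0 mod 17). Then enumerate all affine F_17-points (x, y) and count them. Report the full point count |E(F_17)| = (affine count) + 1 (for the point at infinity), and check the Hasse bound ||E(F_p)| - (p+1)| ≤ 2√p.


Affine points = {(0, 0), (1, 6), (1, 11), (3, 8), (3, 9), (4, 0), (6, 1), (6, 16), (11, 4), (11, 13), (13, 0), (14, 2), (14, 15), (16, 7), (16, 10)}; affine count = 15; |E(F_17)| = 16.

Discriminant check: Δ ∝ 4a³ + 27b² = 4·1³ + 27·0² = 4·1 + 27·0 ≡ 4 (mod 17). Nonzero ⇒ E is nonsingular.
For each x ∈ F_17, compute rhs = x³ + 1·x + 0 mod 17, then count y ∈ F_17 with y² ≡ rhs.
  x = 0: rhs = 0, matching y values: 0 (1 points).
  x = 1: rhs = 2, matching y values: 6, 11 (2 points).
  x = 2: rhs = 10, matching y values: none (0 points).
  x = 3: rhs = 13, matching y values: 8, 9 (2 points).
  x = 4: rhs = 0, matching y values: 0 (1 points).
  x = 5: rhs = 11, matching y values: none (0 points).
  x = 6: rhs = 1, matching y values: 1, 16 (2 points).
  x = 7: rhs = 10, matching y values: none (0 points).
  x = 8: rhs = 10, matching y values: none (0 points).
  x = 9: rhs = 7, matching y values: none (0 points).
  x = 10: rhs = 7, matching y values: none (0 points).
  x = 11: rhs = 16, matching y values: 4, 13 (2 points).
  x = 12: rhs = 6, matching y values: none (0 points).
  x = 13: rhs = 0, matching y values: 0 (1 points).
  x = 14: rhs = 4, matching y values: 2, 15 (2 points).
  x = 15: rhs = 7, matching y values: none (0 points).
  x = 16: rhs = 15, matching y values: 7, 10 (2 points).
Total affine count: 15.
Full point count |E(F_17)| = 15 + 1 = 16.
Hasse bound: |16 − (17+1)| = |-2| = 2 ≤ 2√17 ≈ 8.2462 ✓.


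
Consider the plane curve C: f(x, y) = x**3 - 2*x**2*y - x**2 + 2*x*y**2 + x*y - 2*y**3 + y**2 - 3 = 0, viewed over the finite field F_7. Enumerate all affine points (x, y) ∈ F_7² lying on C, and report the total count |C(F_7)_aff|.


Affine F_7-points: {(0, 6), (2, 2), (2, 5), (2, 6), (3, 3), (4, 6), (5, 2), (5, 3), (5, 4), (6, 3), (6, 4)}; count = 11.

For each of the 49 pairs (x, y) ∈ F_7², evaluate f(x, y) mod 7. Record the zeros.
  x = 0: [0↦4, 1↦3, 2↦6, 3↦1, 4↦4, 5↦3, 6↦0]  zeros at y ∈ {6}
  x = 1: [0↦4, 1↦4, 2↦5, 3↦2, 4↦4, 5↦6, 6↦3]  zeros at y ∈ ∅
  x = 2: [0↦1, 1↦5, 2↦0, 3↦2, 4↦6, 5↦0, 6↦0]  zeros at y ∈ {2, 5, 6}
  x = 3: [0↦1, 1↦5, 2↦4, 3↦0, 4↦2, 5↦5, 6↦4]  zeros at y ∈ {3}
  x = 4: [0↦3, 1↦3, 2↦2, 3↦2, 4↦5, 5↦6, 6↦0]  zeros at y ∈ {6}
  x = 5: [0↦6, 1↦5, 2↦0, 3↦0, 4↦0, 5↦2, 6↦1]  zeros at y ∈ {2, 3, 4}
  x = 6: [0↦2, 1↦3, 2↦4, 3↦0, 4↦0, 5↦6, 6↦6]  zeros at y ∈ {3, 4}
Collecting zeros: affine points = {(0, 6), (2, 2), (2, 5), (2, 6), (3, 3), (4, 6), (5, 2), (5, 3), (5, 4), (6, 3), (6, 4)}.
Total count |C(F_7)_aff| = 11.


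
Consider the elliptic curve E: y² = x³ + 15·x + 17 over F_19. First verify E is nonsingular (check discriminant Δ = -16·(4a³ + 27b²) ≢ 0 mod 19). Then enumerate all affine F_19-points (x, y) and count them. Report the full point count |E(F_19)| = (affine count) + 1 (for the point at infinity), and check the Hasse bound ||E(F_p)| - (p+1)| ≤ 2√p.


Affine points = {(0, 6), (0, 13), (2, 6), (2, 13), (6, 0), (7, 3), (7, 16), (9, 8), (9, 11), (12, 5), (12, 14), (14, 8), (14, 11), (15, 8), (15, 11), (17, 6), (17, 13), (18, 1), (18, 18)}; affine count = 19; |E(F_19)| = 20.

Discriminant check: Δ ∝ 4a³ + 27b² = 4·15³ + 27·17² = 4·3375 + 27·289 ≡ 4 (mod 19). Nonzero ⇒ E is nonsingular.
For each x ∈ F_19, compute rhs = x³ + 15·x + 17 mod 19, then count y ∈ F_19 with y² ≡ rhs.
  x = 0: rhs = 17, matching y values: 6, 13 (2 points).
  x = 1: rhs = 14, matching y values: none (0 points).
  x = 2: rhs = 17, matching y values: 6, 13 (2 points).
  x = 3: rhs = 13, matching y values: none (0 points).
  x = 4: rhs = 8, matching y values: none (0 points).
  x = 5: rhs = 8, matching y values: none (0 points).
  x = 6: rhs = 0, matching y values: 0 (1 points).
  x = 7: rhs = 9, matching y values: 3, 16 (2 points).
  x = 8: rhs = 3, matching y values: none (0 points).
  x = 9: rhs = 7, matching y values: 8, 11 (2 points).
  x = 10: rhs = 8, matching y values: none (0 points).
  x = 11: rhs = 12, matching y values: none (0 points).
  x = 12: rhs = 6, matching y values: 5, 14 (2 points).
  x = 13: rhs = 15, matching y values: none (0 points).
  x = 14: rhs = 7, matching y values: 8, 11 (2 points).
  x = 15: rhs = 7, matching y values: 8, 11 (2 points).
  x = 16: rhs = 2, matching y values: none (0 points).
  x = 17: rhs = 17, matching y values: 6, 13 (2 points).
  x = 18: rhs = 1, matching y values: 1, 18 (2 points).
Total affine count: 19.
Full point count |E(F_19)| = 19 + 1 = 20.
Hasse bound: |20 − (19+1)| = |0| = 0 ≤ 2√19 ≈ 8.7178 ✓.


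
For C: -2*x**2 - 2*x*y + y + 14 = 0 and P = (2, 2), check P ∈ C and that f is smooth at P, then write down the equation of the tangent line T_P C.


Tangent line at P: -12*x - 3*y + 30 = 0.

Step 1: f(2, 2) = 0, so P lies on C.
Step 2: partial derivatives
  f_x(x, y) = -4*x - 2*y, f_y(x, y) = 1 - 2*x.
  f_x(P) = -12, f_y(P) = -3 (gradient nonzero, so P is smooth).
Step 3: tangent line at P: -12·(x − 2) + -3·(y − 2) = 0.
Expanding: -12*x - 3*y + 30 = 0.


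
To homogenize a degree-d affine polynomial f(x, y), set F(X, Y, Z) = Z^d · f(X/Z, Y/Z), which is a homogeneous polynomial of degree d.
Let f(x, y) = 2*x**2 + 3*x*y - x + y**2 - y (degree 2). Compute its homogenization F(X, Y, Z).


F(X, Y, Z) = 2*X**2 + 3*X*Y - X*Z + Y**2 - Y*Z

deg(f) = 2.
Substitute x = X/Z, y = Y/Z into f, then multiply by Z^2.
  monomial 2·x^2·y^0 ↦ 2·X^2·Y^0·Z^0.
  monomial 3·x^1·y^1 ↦ 3·X^1·Y^1·Z^0.
  monomial -1·x^1·y^0 ↦ -1·X^1·Y^0·Z^1.
  monomial 1·x^0·y^2 ↦ 1·X^0·Y^2·Z^0.
  monomial -1·x^0·y^1 ↦ -1·X^0·Y^1·Z^1.
Collecting: F(X, Y, Z) = 2*X**2 + 3*X*Y - X*Z + Y**2 - Y*Z.


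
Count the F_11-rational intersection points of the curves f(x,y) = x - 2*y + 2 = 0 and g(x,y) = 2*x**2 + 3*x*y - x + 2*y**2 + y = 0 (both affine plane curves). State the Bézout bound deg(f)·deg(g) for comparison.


Common zeros: ∅; count = 0; Bézout bound = 2.

deg(f) = 1, deg(g) = 2, so Bézout bound = 2.
Scan x ∈ F_11. For each x, list the y ∈ F_11 with f(x, y) ≡ 0 and those with g(x, y) ≡ 0 (mod 11); the common zeros in that column are the intersection.
  x = 0: f ≡ 0 at y ∈ {1}; g ≡ 0 at y ∈ {0, 5}; common: ∅.
  x = 1: f ≡ 0 at y ∈ {7}; g ≡ 0 at y ∈ ∅; common: ∅.
  x = 2: f ≡ 0 at y ∈ {2}; g ≡ 0 at y ∈ {4, 9}; common: ∅.
  x = 3: f ≡ 0 at y ∈ {8}; g ≡ 0 at y ∈ ∅; common: ∅.
  x = 4: f ≡ 0 at y ∈ {3}; g ≡ 0 at y ∈ {5}; common: ∅.
  x = 5: f ≡ 0 at y ∈ {9}; g ≡ 0 at y ∈ ∅; common: ∅.
  x = 6: f ≡ 0 at y ∈ {4}; g ≡ 0 at y ∈ {0, 7}; common: ∅.
  x = 7: f ≡ 0 at y ∈ {10}; g ≡ 0 at y ∈ {2, 9}; common: ∅.
  x = 8: f ≡ 0 at y ∈ {5}; g ≡ 0 at y ∈ ∅; common: ∅.
  x = 9: f ≡ 0 at y ∈ {0}; g ≡ 0 at y ∈ {4}; common: ∅.
  x = 10: f ≡ 0 at y ∈ {6}; g ≡ 0 at y ∈ ∅; common: ∅.
Collecting: common zeros = ∅, so the count is 0.
Comparison with the Bézout bound: 0 ≤ 2 = deg(f)·deg(g), as expected for curves with no common component (the affine F_11-count falls short of the bound because intersections may lie at infinity, over extension fields, or carry multiplicity).


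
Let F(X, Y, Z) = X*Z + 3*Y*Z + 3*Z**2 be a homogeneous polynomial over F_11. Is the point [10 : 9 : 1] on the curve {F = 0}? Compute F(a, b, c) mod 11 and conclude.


F(10,9,1) ≡ 7 (mod 11); P is NOT on the curve.

Evaluate F(10, 9, 1) term-by-term (mod 11).
  X*Z ↦ 1·10·1·1 = 10
  3*Y*Z ↦ 3·1·9·1 = 27
  3*Z**2 ↦ 3·1·1·1 = 3
Sum: F(10, 9, 1) = (10) + (27) + (3) = 40.
Reducing mod 11: 40 ≡ 7 (mod 11).
Since F(a, b, c) ≡ 7 ≠ 0 (mod 11), P does NOT lie on the curve.


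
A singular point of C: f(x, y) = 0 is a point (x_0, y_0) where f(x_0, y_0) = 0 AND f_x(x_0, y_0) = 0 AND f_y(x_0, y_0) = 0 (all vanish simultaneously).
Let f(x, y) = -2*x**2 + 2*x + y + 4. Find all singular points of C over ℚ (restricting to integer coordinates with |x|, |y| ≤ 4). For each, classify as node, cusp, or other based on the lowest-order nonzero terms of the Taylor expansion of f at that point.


No singular points in the scanned grid; C is smooth there.

Compute partial derivatives:
  f_x = 2 - 4*x.
  f_y = 1.
f_y = 1 is a nonzero constant, so f_y never vanishes: no point (x, y) can satisfy f = f_x = f_y = 0. In particular no (x, y) ∈ {−4, ..., 4}² is singular; the curve is smooth.


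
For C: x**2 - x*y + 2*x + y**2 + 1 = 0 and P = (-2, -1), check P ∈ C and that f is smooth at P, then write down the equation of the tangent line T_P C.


Tangent line at P: -x - 2 = 0.

Step 1: f(-2, -1) = 0, so P lies on C.
Step 2: partial derivatives
  f_x(x, y) = 2*x - y + 2, f_y(x, y) = -x + 2*y.
  f_x(P) = -1, f_y(P) = 0 (gradient nonzero, so P is smooth).
Step 3: tangent line at P: -1·(x − -2) + 0·(y − -1) = 0.
Expanding: -x - 2 = 0.


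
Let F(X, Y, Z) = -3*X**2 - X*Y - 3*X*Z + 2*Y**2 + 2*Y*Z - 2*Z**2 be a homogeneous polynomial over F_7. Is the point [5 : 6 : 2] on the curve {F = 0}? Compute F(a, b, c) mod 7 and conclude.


F(5,6,2) ≡ 2 (mod 7); P is NOT on the curve.

Evaluate F(5, 6, 2) term-by-term (mod 7).
  -3*X**2 ↦ -3·25·1·1 = -75
  -X*Y ↦ -1·5·6·1 = -30
  -3*X*Z ↦ -3·5·1·2 = -30
  2*Y**2 ↦ 2·1·36·1 = 72
  2*Y*Z ↦ 2·1·6·2 = 24
  -2*Z**2 ↦ -2·1·1·4 = -8
Sum: F(5, 6, 2) = (-75) + (-30) + (-30) + (72) + (24) + (-8) = -47.
Reducing mod 7: -47 ≡ 2 (mod 7).
Since F(a, b, c) ≡ 2 ≠ 0 (mod 7), P does NOT lie on the curve.


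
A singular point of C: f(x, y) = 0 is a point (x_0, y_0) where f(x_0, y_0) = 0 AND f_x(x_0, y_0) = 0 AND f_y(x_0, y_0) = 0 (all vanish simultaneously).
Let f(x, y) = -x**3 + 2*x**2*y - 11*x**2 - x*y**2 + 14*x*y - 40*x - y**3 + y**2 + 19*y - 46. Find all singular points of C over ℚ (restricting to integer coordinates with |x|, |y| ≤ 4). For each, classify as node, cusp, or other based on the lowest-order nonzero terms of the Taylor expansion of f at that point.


Singular points: {(-3, 1)}; classification: cusp.

Compute partial derivatives:
  f_x = -3*x**2 + 4*x*y - 22*x - y**2 + 14*y - 40.
  f_y = 2*x**2 - 2*x*y + 14*x - 3*y**2 + 2*y + 19.
Scan x_0 ∈ {−4, ..., 4}. For each x_0, f_y(x_0, y) is a polynomial in y; find its integer roots y ∈ {−4, ..., 4}, then test f_x and f at those candidates.
  x = -4: f_y(-4, y) = -3*y**2 + 10*y - 5; no integer root y with |y| ≤ 4.
  x = -3: f_y(-3, y) = -3*y**2 + 8*y - 5; vanishes at y ∈ {1}. (-3, 1): f_x = 0, f = 0 — SINGULAR.
  x = -2: f_y(-2, y) = -3*y**2 + 6*y - 1; no integer root y with |y| ≤ 4.
  x = -1: f_y(-1, y) = -3*y**2 + 4*y + 7; vanishes at y ∈ {-1}. (-1, -1): f_x = -32 ≠ 0.
  x = 0: f_y(0, y) = -3*y**2 + 2*y + 19; no integer root y with |y| ≤ 4.
  x = 1: f_y(1, y) = 35 - 3*y**2; no integer root y with |y| ≤ 4.
  x = 2: f_y(2, y) = -3*y**2 - 2*y + 55; no integer root y with |y| ≤ 4.
  x = 3: f_y(3, y) = -3*y**2 - 4*y + 79; no integer root y with |y| ≤ 4.
  x = 4: f_y(4, y) = -3*y**2 - 6*y + 107; no integer root y with |y| ≤ 4.
Only singular point on the grid: (-3, 1).
Classify: substitute x = -3 + u, y = 1 + v and expand: f = -u**3 + 2*u**2*v - u*v**2 - v**3 + v**2.
No constant or linear terms (consistent with a singular point). Quadratic part: v**2. Cubic part: -u**3 + 2*u**2*v - u*v**2 - v**3.
The quadratic part v**2 is a perfect square, so there is a single (double) tangent line v = 0, i.e. y = 1. Restricting the cubic part to that line (v = 0) leaves -u**3 ≠ 0, so f is not divisible by v and the branch is v² ≈ u**3 to lowest order — this is a cusp.
Classification: cusp.


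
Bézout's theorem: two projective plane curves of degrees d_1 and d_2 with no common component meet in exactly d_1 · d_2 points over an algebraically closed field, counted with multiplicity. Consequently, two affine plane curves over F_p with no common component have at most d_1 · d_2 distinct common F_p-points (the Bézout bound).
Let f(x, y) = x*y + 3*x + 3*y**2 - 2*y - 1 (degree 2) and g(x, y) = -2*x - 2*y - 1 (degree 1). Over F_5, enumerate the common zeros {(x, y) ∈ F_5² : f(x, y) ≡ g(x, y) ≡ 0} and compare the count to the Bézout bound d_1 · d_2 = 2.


Common zeros: {(2, 0), (3, 4)}; count = 2; Bézout bound = 2.

deg(f) = 2, deg(g) = 1, so Bézout bound = 2.
Scan x ∈ F_5. For each x, list the y ∈ F_5 with f(x, y) ≡ 0 and those with g(x, y) ≡ 0 (mod 5); the common zeros in that column are the intersection.
  x = 0: f ≡ 0 at y ∈ {1, 3}; g ≡ 0 at y ∈ {2}; common: ∅.
  x = 1: f ≡ 0 at y ∈ ∅; g ≡ 0 at y ∈ {1}; common: ∅.
  x = 2: f ≡ 0 at y ∈ {0}; g ≡ 0 at y ∈ {0}; common: {0}.
  x = 3: f ≡ 0 at y ∈ {4}; g ≡ 0 at y ∈ {4}; common: {4}.
  x = 4: f ≡ 0 at y ∈ ∅; g ≡ 0 at y ∈ {3}; common: ∅.
Collecting: common zeros = {(2, 0), (3, 4)}, so the count is 2.
Comparison with the Bézout bound: 2 ≤ 2 = deg(f)·deg(g), as expected for curves with no common component (the bound is attained).


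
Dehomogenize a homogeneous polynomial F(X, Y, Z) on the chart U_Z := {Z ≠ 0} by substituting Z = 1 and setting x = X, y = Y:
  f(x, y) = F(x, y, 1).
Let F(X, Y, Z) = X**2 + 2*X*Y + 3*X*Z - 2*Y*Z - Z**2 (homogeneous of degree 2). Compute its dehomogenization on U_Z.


f(x, y) = x**2 + 2*x*y + 3*x - 2*y - 1

On U_Z we set Z = 1. Each monomial c·X^i·Y^j·Z^k in F becomes c·x^i·y^j·1^k = c·x^i·y^j.
Substituting Z = 1: F(X, Y, 1) = x**2 + 2*x*y + 3*x - 2*y - 1.
Note: deg(f) ≤ deg(F) = 2; strict inequality happens when F is divisible by Z (lost terms).


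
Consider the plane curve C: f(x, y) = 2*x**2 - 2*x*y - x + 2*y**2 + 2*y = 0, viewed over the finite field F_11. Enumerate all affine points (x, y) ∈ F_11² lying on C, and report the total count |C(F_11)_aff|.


Affine F_11-points: {(0, 0), (0, 10), (1, 4), (1, 7), (2, 6), (5, 5), (5, 10), (6, 0), (6, 5), (9, 4), (10, 3), (10, 6)}; count = 12.

For each of the 121 pairs (x, y) ∈ F_11², evaluate f(x, y) mod 11. Record the zeros.
  x = 0: [0↦0, 1↦4, 2↦1, 3↦2, 4↦7, 5↦5, 6↦7, 7↦2, 8↦1, 9↦4, 10↦0]  zeros at y ∈ {0, 10}
  x = 1: [0↦1, 1↦3, 2↦9, 3↦8, 4↦0, 5↦7, 6↦7, 7↦0, 8↦8, 9↦9, 10↦3]  zeros at y ∈ {4, 7}
  x = 2: [0↦6, 1↦6, 2↦10, 3↦7, 4↦8, 5↦2, 6↦0, 7↦2, 8↦8, 9↦7, 10↦10]  zeros at y ∈ {6}
  x = 3: [0↦4, 1↦2, 2↦4, 3↦10, 4↦9, 5↦1, 6↦8, 7↦8, 8↦1, 9↦9, 10↦10]  zeros at y ∈ ∅
  x = 4: [0↦6, 1↦2, 2↦2, 3↦6, 4↦3, 5↦4, 6↦9, 7↦7, 8↦9, 9↦4, 10↦3]  zeros at y ∈ ∅
  x = 5: [0↦1, 1↦6, 2↦4, 3↦6, 4↦1, 5↦0, 6↦3, 7↦10, 8↦10, 9↦3, 10↦0]  zeros at y ∈ {5, 10}
  x = 6: [0↦0, 1↦3, 2↦10, 3↦10, 4↦3, 5↦0, 6↦1, 7↦6, 8↦4, 9↦6, 10↦1]  zeros at y ∈ {0, 5}
  x = 7: [0↦3, 1↦4, 2↦9, 3↦7, 4↦9, 5↦4, 6↦3, 7↦6, 8↦2, 9↦2, 10↦6]  zeros at y ∈ ∅
  x = 8: [0↦10, 1↦9, 2↦1, 3↦8, 4↦8, 5↦1, 6↦9, 7↦10, 8↦4, 9↦2, 10↦4]  zeros at y ∈ ∅
  x = 9: [0↦10, 1↦7, 2↦8, 3↦2, 4↦0, 5↦2, 6↦8, 7↦7, 8↦10, 9↦6, 10↦6]  zeros at y ∈ {4}
  x = 10: [0↦3, 1↦9, 2↦8, 3↦0, 4↦7, 5↦7, 6↦0, 7↦8, 8↦9, 9↦3, 10↦1]  zeros at y ∈ {3, 6}
Collecting zeros: affine points = {(0, 0), (0, 10), (1, 4), (1, 7), (2, 6), (5, 5), (5, 10), (6, 0), (6, 5), (9, 4), (10, 3), (10, 6)}.
Total count |C(F_11)_aff| = 12.


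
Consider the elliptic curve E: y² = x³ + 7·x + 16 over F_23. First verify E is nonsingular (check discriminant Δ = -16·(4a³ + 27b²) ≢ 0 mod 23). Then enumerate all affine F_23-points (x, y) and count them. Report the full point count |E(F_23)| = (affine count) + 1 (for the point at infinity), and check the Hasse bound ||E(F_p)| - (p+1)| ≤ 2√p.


Affine points = {(0, 4), (0, 19), (1, 1), (1, 22), (3, 8), (3, 15), (4, 4), (4, 19), (8, 3), (8, 20), (9, 7), (9, 16), (13, 2), (13, 21), (14, 11), (14, 12), (15, 0), (19, 4), (19, 19), (22, 10), (22, 13)}; affine count = 21; |E(F_23)| = 22.

Discriminant check: Δ ∝ 4a³ + 27b² = 4·7³ + 27·16² = 4·343 + 27·256 ≡ 4 (mod 23). Nonzero ⇒ E is nonsingular.
For each x ∈ F_23, compute rhs = x³ + 7·x + 16 mod 23, then count y ∈ F_23 with y² ≡ rhs.
  x = 0: rhs = 16, matching y values: 4, 19 (2 points).
  x = 1: rhs = 1, matching y values: 1, 22 (2 points).
  x = 2: rhs = 15, matching y values: none (0 points).
  x = 3: rhs = 18, matching y values: 8, 15 (2 points).
  x = 4: rhs = 16, matching y values: 4, 19 (2 points).
  x = 5: rhs = 15, matching y values: none (0 points).
  x = 6: rhs = 21, matching y values: none (0 points).
  x = 7: rhs = 17, matching y values: none (0 points).
  x = 8: rhs = 9, matching y values: 3, 20 (2 points).
  x = 9: rhs = 3, matching y values: 7, 16 (2 points).
  x = 10: rhs = 5, matching y values: none (0 points).
  x = 11: rhs = 21, matching y values: none (0 points).
  x = 12: rhs = 11, matching y values: none (0 points).
  x = 13: rhs = 4, matching y values: 2, 21 (2 points).
  x = 14: rhs = 6, matching y values: 11, 12 (2 points).
  x = 15: rhs = 0, matching y values: 0 (1 points).
  x = 16: rhs = 15, matching y values: none (0 points).
  x = 17: rhs = 11, matching y values: none (0 points).
  x = 18: rhs = 17, matching y values: none (0 points).
  x = 19: rhs = 16, matching y values: 4, 19 (2 points).
  x = 20: rhs = 14, matching y values: none (0 points).
  x = 21: rhs = 17, matching y values: none (0 points).
  x = 22: rhs = 8, matching y values: 10, 13 (2 points).
Total affine count: 21.
Full point count |E(F_23)| = 21 + 1 = 22.
Hasse bound: |22 − (23+1)| = |-2| = 2 ≤ 2√23 ≈ 9.5917 ✓.


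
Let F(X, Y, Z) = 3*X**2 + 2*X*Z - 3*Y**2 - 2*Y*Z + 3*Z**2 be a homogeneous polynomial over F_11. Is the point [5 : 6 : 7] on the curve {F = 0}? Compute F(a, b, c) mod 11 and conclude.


F(5,6,7) ≡ 1 (mod 11); P is NOT on the curve.

Evaluate F(5, 6, 7) term-by-term (mod 11).
  3*X**2 ↦ 3·25·1·1 = 75
  2*X*Z ↦ 2·5·1·7 = 70
  -3*Y**2 ↦ -3·1·36·1 = -108
  -2*Y*Z ↦ -2·1·6·7 = -84
  3*Z**2 ↦ 3·1·1·49 = 147
Sum: F(5, 6, 7) = (75) + (70) + (-108) + (-84) + (147) = 100.
Reducing mod 11: 100 ≡ 1 (mod 11).
Since F(a, b, c) ≡ 1 ≠ 0 (mod 11), P does NOT lie on the curve.


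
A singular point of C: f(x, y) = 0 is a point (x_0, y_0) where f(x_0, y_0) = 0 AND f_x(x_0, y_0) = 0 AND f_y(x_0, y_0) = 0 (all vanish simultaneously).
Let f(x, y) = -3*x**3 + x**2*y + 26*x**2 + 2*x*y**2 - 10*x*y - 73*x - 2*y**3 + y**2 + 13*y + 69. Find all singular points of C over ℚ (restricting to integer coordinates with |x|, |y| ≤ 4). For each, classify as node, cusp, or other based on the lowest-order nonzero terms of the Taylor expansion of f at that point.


Singular points: {(3, 1)}; classification: cusp.

Compute partial derivatives:
  f_x = -9*x**2 + 2*x*y + 52*x + 2*y**2 - 10*y - 73.
  f_y = x**2 + 4*x*y - 10*x - 6*y**2 + 2*y + 13.
Scan x_0 ∈ {−4, ..., 4}. For each x_0, f_y(x_0, y) is a polynomial in y; find its integer roots y ∈ {−4, ..., 4}, then test f_x and f at those candidates.
  x = -4: f_y(-4, y) = -6*y**2 - 14*y + 69; no integer root y with |y| ≤ 4.
  x = -3: f_y(-3, y) = -6*y**2 - 10*y + 52; no integer root y with |y| ≤ 4.
  x = -2: f_y(-2, y) = -6*y**2 - 6*y + 37; no integer root y with |y| ≤ 4.
  x = -1: f_y(-1, y) = -6*y**2 - 2*y + 24; no integer root y with |y| ≤ 4.
  x = 0: f_y(0, y) = -6*y**2 + 2*y + 13; no integer root y with |y| ≤ 4.
  x = 1: f_y(1, y) = -6*y**2 + 6*y + 4; no integer root y with |y| ≤ 4.
  x = 2: f_y(2, y) = -6*y**2 + 10*y - 3; no integer root y with |y| ≤ 4.
  x = 3: f_y(3, y) = -6*y**2 + 14*y - 8; vanishes at y ∈ {1}. (3, 1): f_x = 0, f = 0 — SINGULAR.
  x = 4: f_y(4, y) = -6*y**2 + 18*y - 11; no integer root y with |y| ≤ 4.
Only singular point on the grid: (3, 1).
Classify: substitute x = 3 + u, y = 1 + v and expand: f = -3*u**3 + u**2*v + 2*u*v**2 - 2*v**3 + v**2.
No constant or linear terms (consistent with a singular point). Quadratic part: v**2. Cubic part: -3*u**3 + u**2*v + 2*u*v**2 - 2*v**3.
The quadratic part v**2 is a perfect square, so there is a single (double) tangent line v = 0, i.e. y = 1. Restricting the cubic part to that line (v = 0) leaves -3*u**3 ≠ 0, so f is not divisible by v and the branch is v² ≈ 3*u**3 to lowest order — this is a cusp.
Classification: cusp.


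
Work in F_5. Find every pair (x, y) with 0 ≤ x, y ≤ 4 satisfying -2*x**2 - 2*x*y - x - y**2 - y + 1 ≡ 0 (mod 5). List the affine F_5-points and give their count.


Affine F_5-points: {(0, 2), (1, 3), (1, 4), (2, 1), (2, 4), (3, 0), (3, 3), (4, 0), (4, 1)}; count = 9.

For each of the 25 pairs (x, y) ∈ F_5², evaluate f(x, y) mod 5. Record the zeros.
  x = 0: [0↦1, 1↦4, 2↦0, 3↦4, 4↦1]  zeros at y ∈ {2}
  x = 1: [0↦3, 1↦4, 2↦3, 3↦0, 4↦0]  zeros at y ∈ {3, 4}
  x = 2: [0↦1, 1↦0, 2↦2, 3↦2, 4↦0]  zeros at y ∈ {1, 4}
  x = 3: [0↦0, 1↦2, 2↦2, 3↦0, 4↦1]  zeros at y ∈ {0, 3}
  x = 4: [0↦0, 1↦0, 2↦3, 3↦4, 4↦3]  zeros at y ∈ {0, 1}
Collecting zeros: affine points = {(0, 2), (1, 3), (1, 4), (2, 1), (2, 4), (3, 0), (3, 3), (4, 0), (4, 1)}.
Total count |C(F_5)_aff| = 9.


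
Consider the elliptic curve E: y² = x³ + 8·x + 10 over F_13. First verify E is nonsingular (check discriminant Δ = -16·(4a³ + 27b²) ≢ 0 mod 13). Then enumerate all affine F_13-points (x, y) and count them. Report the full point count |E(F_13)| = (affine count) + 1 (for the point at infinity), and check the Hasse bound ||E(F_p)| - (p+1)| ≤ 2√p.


Affine points = {(0, 6), (0, 7), (3, 3), (3, 10), (6, 1), (6, 12), (8, 1), (8, 12), (11, 5), (11, 8), (12, 1), (12, 12)}; affine count = 12; |E(F_13)| = 13.

Discriminant check: Δ ∝ 4a³ + 27b² = 4·8³ + 27·10² = 4·512 + 27·100 ≡ 3 (mod 13). Nonzero ⇒ E is nonsingular.
For each x ∈ F_13, compute rhs = x³ + 8·x + 10 mod 13, then count y ∈ F_13 with y² ≡ rhs.
  x = 0: rhs = 10, matching y values: 6, 7 (2 points).
  x = 1: rhs = 6, matching y values: none (0 points).
  x = 2: rhs = 8, matching y values: none (0 points).
  x = 3: rhs = 9, matching y values: 3, 10 (2 points).
  x = 4: rhs = 2, matching y values: none (0 points).
  x = 5: rhs = 6, matching y values: none (0 points).
  x = 6: rhs = 1, matching y values: 1, 12 (2 points).
  x = 7: rhs = 6, matching y values: none (0 points).
  x = 8: rhs = 1, matching y values: 1, 12 (2 points).
  x = 9: rhs = 5, matching y values: none (0 points).
  x = 10: rhs = 11, matching y values: none (0 points).
  x = 11: rhs = 12, matching y values: 5, 8 (2 points).
  x = 12: rhs = 1, matching y values: 1, 12 (2 points).
Total affine count: 12.
Full point count |E(F_13)| = 12 + 1 = 13.
Hasse bound: |13 − (13+1)| = |-1| = 1 ≤ 2√13 ≈ 7.2111 ✓.


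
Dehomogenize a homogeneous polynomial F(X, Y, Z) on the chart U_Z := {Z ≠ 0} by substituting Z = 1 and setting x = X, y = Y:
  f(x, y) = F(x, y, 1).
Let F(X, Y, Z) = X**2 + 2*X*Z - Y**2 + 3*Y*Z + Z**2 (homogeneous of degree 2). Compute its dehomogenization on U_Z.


f(x, y) = x**2 + 2*x - y**2 + 3*y + 1

On U_Z we set Z = 1. Each monomial c·X^i·Y^j·Z^k in F becomes c·x^i·y^j·1^k = c·x^i·y^j.
Substituting Z = 1: F(X, Y, 1) = x**2 + 2*x - y**2 + 3*y + 1.
Note: deg(f) ≤ deg(F) = 2; strict inequality happens when F is divisible by Z (lost terms).


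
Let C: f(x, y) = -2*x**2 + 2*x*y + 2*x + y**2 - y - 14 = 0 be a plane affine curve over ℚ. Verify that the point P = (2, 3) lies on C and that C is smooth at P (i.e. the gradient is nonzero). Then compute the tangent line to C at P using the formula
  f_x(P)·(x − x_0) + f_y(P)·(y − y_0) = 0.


Tangent line at P: 9*y - 27 = 0.

Step 1: f(2, 3) = 0, so P lies on C.
Step 2: partial derivatives
  f_x(x, y) = -4*x + 2*y + 2, f_y(x, y) = 2*x + 2*y - 1.
  f_x(P) = 0, f_y(P) = 9 (gradient nonzero, so P is smooth).
Step 3: tangent line at P: 0·(x − 2) + 9·(y − 3) = 0.
Expanding: 9*y - 27 = 0.


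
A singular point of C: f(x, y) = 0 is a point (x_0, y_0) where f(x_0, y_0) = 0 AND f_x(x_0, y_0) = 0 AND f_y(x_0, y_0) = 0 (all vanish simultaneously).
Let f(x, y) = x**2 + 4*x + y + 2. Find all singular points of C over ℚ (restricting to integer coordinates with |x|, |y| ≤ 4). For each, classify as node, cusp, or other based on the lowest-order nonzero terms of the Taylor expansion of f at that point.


No singular points in the scanned grid; C is smooth there.

Compute partial derivatives:
  f_x = 2*x + 4.
  f_y = 1.
f_y = 1 is a nonzero constant, so f_y never vanishes: no point (x, y) can satisfy f = f_x = f_y = 0. In particular no (x, y) ∈ {−4, ..., 4}² is singular; the curve is smooth.


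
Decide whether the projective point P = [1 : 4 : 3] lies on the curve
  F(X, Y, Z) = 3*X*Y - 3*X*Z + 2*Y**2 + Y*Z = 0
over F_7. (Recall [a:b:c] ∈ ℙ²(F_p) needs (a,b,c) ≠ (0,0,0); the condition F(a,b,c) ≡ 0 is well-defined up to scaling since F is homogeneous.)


F(1,4,3) ≡ 5 (mod 7); P is NOT on the curve.

Evaluate F(1, 4, 3) term-by-term (mod 7).
  3*X*Y ↦ 3·1·4·1 = 12
  -3*X*Z ↦ -3·1·1·3 = -9
  2*Y**2 ↦ 2·1·16·1 = 32
  Y*Z ↦ 1·1·4·3 = 12
Sum: F(1, 4, 3) = (12) + (-9) + (32) + (12) = 47.
Reducing mod 7: 47 ≡ 5 (mod 7).
Since F(a, b, c) ≡ 5 ≠ 0 (mod 7), P does NOT lie on the curve.


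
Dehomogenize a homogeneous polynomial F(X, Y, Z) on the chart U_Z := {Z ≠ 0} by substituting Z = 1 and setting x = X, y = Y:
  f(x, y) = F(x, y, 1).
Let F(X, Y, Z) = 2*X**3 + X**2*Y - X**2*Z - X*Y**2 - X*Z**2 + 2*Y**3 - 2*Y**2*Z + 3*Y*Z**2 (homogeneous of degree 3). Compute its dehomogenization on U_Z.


f(x, y) = 2*x**3 + x**2*y - x**2 - x*y**2 - x + 2*y**3 - 2*y**2 + 3*y

On U_Z we set Z = 1. Each monomial c·X^i·Y^j·Z^k in F becomes c·x^i·y^j·1^k = c·x^i·y^j.
Substituting Z = 1: F(X, Y, 1) = 2*x**3 + x**2*y - x**2 - x*y**2 - x + 2*y**3 - 2*y**2 + 3*y.
Note: deg(f) ≤ deg(F) = 3; strict inequality happens when F is divisible by Z (lost terms).


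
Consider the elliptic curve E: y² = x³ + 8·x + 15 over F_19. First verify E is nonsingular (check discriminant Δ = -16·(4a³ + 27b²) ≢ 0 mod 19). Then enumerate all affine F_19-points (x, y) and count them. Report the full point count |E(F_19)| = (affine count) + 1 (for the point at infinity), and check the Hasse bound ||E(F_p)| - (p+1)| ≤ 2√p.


Affine points = {(1, 9), (1, 10), (2, 1), (2, 18), (3, 3), (3, 16), (4, 4), (4, 15), (5, 3), (5, 16), (11, 3), (11, 16), (13, 6), (13, 13), (18, 5), (18, 14)}; affine count = 16; |E(F_19)| = 17.

Discriminant check: Δ ∝ 4a³ + 27b² = 4·8³ + 27·15² = 4·512 + 27·225 ≡ 10 (mod 19). Nonzero ⇒ E is nonsingular.
For each x ∈ F_19, compute rhs = x³ + 8·x + 15 mod 19, then count y ∈ F_19 with y² ≡ rhs.
  x = 0: rhs = 15, matching y values: none (0 points).
  x = 1: rhs = 5, matching y values: 9, 10 (2 points).
  x = 2: rhs = 1, matching y values: 1, 18 (2 points).
  x = 3: rhs = 9, matching y values: 3, 16 (2 points).
  x = 4: rhs = 16, matching y values: 4, 15 (2 points).
  x = 5: rhs = 9, matching y values: 3, 16 (2 points).
  x = 6: rhs = 13, matching y values: none (0 points).
  x = 7: rhs = 15, matching y values: none (0 points).
  x = 8: rhs = 2, matching y values: none (0 points).
  x = 9: rhs = 18, matching y values: none (0 points).
  x = 10: rhs = 12, matching y values: none (0 points).
  x = 11: rhs = 9, matching y values: 3, 16 (2 points).
  x = 12: rhs = 15, matching y values: none (0 points).
  x = 13: rhs = 17, matching y values: 6, 13 (2 points).
  x = 14: rhs = 2, matching y values: none (0 points).
  x = 15: rhs = 14, matching y values: none (0 points).
  x = 16: rhs = 2, matching y values: none (0 points).
  x = 17: rhs = 10, matching y values: none (0 points).
  x = 18: rhs = 6, matching y values: 5, 14 (2 points).
Total affine count: 16.
Full point count |E(F_19)| = 16 + 1 = 17.
Hasse bound: |17 − (19+1)| = |-3| = 3 ≤ 2√19 ≈ 8.7178 ✓.


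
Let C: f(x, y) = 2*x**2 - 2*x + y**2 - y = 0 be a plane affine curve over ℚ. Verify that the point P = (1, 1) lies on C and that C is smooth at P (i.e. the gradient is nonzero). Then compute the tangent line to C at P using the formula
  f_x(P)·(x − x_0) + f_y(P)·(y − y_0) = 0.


Tangent line at P: 2*x + y - 3 = 0.

Step 1: f(1, 1) = 0, so P lies on C.
Step 2: partial derivatives
  f_x(x, y) = 4*x - 2, f_y(x, y) = 2*y - 1.
  f_x(P) = 2, f_y(P) = 1 (gradient nonzero, so P is smooth).
Step 3: tangent line at P: 2·(x − 1) + 1·(y − 1) = 0.
Expanding: 2*x + y - 3 = 0.


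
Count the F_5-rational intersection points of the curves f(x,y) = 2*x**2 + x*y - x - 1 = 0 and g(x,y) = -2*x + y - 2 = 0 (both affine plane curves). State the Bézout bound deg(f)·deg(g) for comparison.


Common zeros: ∅; count = 0; Bézout bound = 2.

deg(f) = 2, deg(g) = 1, so Bézout bound = 2.
Scan x ∈ F_5. For each x, list the y ∈ F_5 with f(x, y) ≡ 0 and those with g(x, y) ≡ 0 (mod 5); the common zeros in that column are the intersection.
  x = 0: f ≡ 0 at y ∈ ∅; g ≡ 0 at y ∈ {2}; common: ∅.
  x = 1: f ≡ 0 at y ∈ {0}; g ≡ 0 at y ∈ {4}; common: ∅.
  x = 2: f ≡ 0 at y ∈ {0}; g ≡ 0 at y ∈ {1}; common: ∅.
  x = 3: f ≡ 0 at y ∈ {2}; g ≡ 0 at y ∈ {3}; common: ∅.
  x = 4: f ≡ 0 at y ∈ {2}; g ≡ 0 at y ∈ {0}; common: ∅.
Collecting: common zeros = ∅, so the count is 0.
Comparison with the Bézout bound: 0 ≤ 2 = deg(f)·deg(g), as expected for curves with no common component (the affine F_5-count falls short of the bound because intersections may lie at infinity, over extension fields, or carry multiplicity).


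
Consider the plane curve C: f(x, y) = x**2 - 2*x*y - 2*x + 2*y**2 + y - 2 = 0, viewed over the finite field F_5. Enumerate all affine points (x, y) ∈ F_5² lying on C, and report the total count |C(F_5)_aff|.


Affine F_5-points: {(1, 4), (2, 2), (4, 2), (4, 4)}; count = 4.

For each of the 25 pairs (x, y) ∈ F_5², evaluate f(x, y) mod 5. Record the zeros.
  x = 0: [0↦3, 1↦1, 2↦3, 3↦4, 4↦4]  zeros at y ∈ ∅
  x = 1: [0↦2, 1↦3, 2↦3, 3↦2, 4↦0]  zeros at y ∈ {4}
  x = 2: [0↦3, 1↦2, 2↦0, 3↦2, 4↦3]  zeros at y ∈ {2}
  x = 3: [0↦1, 1↦3, 2↦4, 3↦4, 4↦3]  zeros at y ∈ ∅
  x = 4: [0↦1, 1↦1, 2↦0, 3↦3, 4↦0]  zeros at y ∈ {2, 4}
Collecting zeros: affine points = {(1, 4), (2, 2), (4, 2), (4, 4)}.
Total count |C(F_5)_aff| = 4.


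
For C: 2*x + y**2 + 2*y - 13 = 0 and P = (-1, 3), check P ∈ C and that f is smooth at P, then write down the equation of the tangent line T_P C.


Tangent line at P: 2*x + 8*y - 22 = 0.

Step 1: f(-1, 3) = 0, so P lies on C.
Step 2: partial derivatives
  f_x(x, y) = 2, f_y(x, y) = 2*y + 2.
  f_x(P) = 2, f_y(P) = 8 (gradient nonzero, so P is smooth).
Step 3: tangent line at P: 2·(x − -1) + 8·(y − 3) = 0.
Expanding: 2*x + 8*y - 22 = 0.


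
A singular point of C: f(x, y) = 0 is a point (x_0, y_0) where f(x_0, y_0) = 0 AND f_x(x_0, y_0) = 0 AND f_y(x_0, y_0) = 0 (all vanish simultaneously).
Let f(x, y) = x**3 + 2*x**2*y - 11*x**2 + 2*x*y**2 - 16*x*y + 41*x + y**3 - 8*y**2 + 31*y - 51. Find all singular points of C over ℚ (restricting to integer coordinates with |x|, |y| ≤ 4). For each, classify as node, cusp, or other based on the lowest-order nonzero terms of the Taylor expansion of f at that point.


Singular points: {(3, 1)}; classification: cusp.

Compute partial derivatives:
  f_x = 3*x**2 + 4*x*y - 22*x + 2*y**2 - 16*y + 41.
  f_y = 2*x**2 + 4*x*y - 16*x + 3*y**2 - 16*y + 31.
Scan x_0 ∈ {−4, ..., 4}. For each x_0, f_y(x_0, y) is a polynomial in y; find its integer roots y ∈ {−4, ..., 4}, then test f_x and f at those candidates.
  x = -4: f_y(-4, y) = 3*y**2 - 32*y + 127; no integer root y with |y| ≤ 4.
  x = -3: f_y(-3, y) = 3*y**2 - 28*y + 97; no integer root y with |y| ≤ 4.
  x = -2: f_y(-2, y) = 3*y**2 - 24*y + 71; no integer root y with |y| ≤ 4.
  x = -1: f_y(-1, y) = 3*y**2 - 20*y + 49; no integer root y with |y| ≤ 4.
  x = 0: f_y(0, y) = 3*y**2 - 16*y + 31; no integer root y with |y| ≤ 4.
  x = 1: f_y(1, y) = 3*y**2 - 12*y + 17; no integer root y with |y| ≤ 4.
  x = 2: f_y(2, y) = 3*y**2 - 8*y + 7; no integer root y with |y| ≤ 4.
  x = 3: f_y(3, y) = 3*y**2 - 4*y + 1; vanishes at y ∈ {1}. (3, 1): f_x = 0, f = 0 — SINGULAR.
  x = 4: f_y(4, y) = 3*y**2 - 1; no integer root y with |y| ≤ 4.
Only singular point on the grid: (3, 1).
Classify: substitute x = 3 + u, y = 1 + v and expand: f = u**3 + 2*u**2*v + 2*u*v**2 + v**3 + v**2.
No constant or linear terms (consistent with a singular point). Quadratic part: v**2. Cubic part: u**3 + 2*u**2*v + 2*u*v**2 + v**3.
The quadratic part v**2 is a perfect square, so there is a single (double) tangent line v = 0, i.e. y = 1. Restricting the cubic part to that line (v = 0) leaves u**3 ≠ 0, so f is not divisible by v and the branch is v² ≈ -u**3 to lowest order — this is a cusp.
Classification: cusp.


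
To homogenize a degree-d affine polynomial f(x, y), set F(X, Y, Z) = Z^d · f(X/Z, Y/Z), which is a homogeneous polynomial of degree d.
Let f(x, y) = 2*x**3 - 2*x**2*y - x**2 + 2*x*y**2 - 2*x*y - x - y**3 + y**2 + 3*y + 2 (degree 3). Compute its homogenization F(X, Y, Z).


F(X, Y, Z) = 2*X**3 - 2*X**2*Y - X**2*Z + 2*X*Y**2 - 2*X*Y*Z - X*Z**2 - Y**3 + Y**2*Z + 3*Y*Z**2 + 2*Z**3

deg(f) = 3.
Substitute x = X/Z, y = Y/Z into f, then multiply by Z^3.
  monomial 2·x^3·y^0 ↦ 2·X^3·Y^0·Z^0.
  monomial -2·x^2·y^1 ↦ -2·X^2·Y^1·Z^0.
  monomial -1·x^2·y^0 ↦ -1·X^2·Y^0·Z^1.
  monomial 2·x^1·y^2 ↦ 2·X^1·Y^2·Z^0.
  monomial -2·x^1·y^1 ↦ -2·X^1·Y^1·Z^1.
  monomial -1·x^1·y^0 ↦ -1·X^1·Y^0·Z^2.
  monomial -1·x^0·y^3 ↦ -1·X^0·Y^3·Z^0.
  monomial 1·x^0·y^2 ↦ 1·X^0·Y^2·Z^1.
  monomial 3·x^0·y^1 ↦ 3·X^0·Y^1·Z^2.
  monomial 2·x^0·y^0 ↦ 2·X^0·Y^0·Z^3.
Collecting: F(X, Y, Z) = 2*X**3 - 2*X**2*Y - X**2*Z + 2*X*Y**2 - 2*X*Y*Z - X*Z**2 - Y**3 + Y**2*Z + 3*Y*Z**2 + 2*Z**3.


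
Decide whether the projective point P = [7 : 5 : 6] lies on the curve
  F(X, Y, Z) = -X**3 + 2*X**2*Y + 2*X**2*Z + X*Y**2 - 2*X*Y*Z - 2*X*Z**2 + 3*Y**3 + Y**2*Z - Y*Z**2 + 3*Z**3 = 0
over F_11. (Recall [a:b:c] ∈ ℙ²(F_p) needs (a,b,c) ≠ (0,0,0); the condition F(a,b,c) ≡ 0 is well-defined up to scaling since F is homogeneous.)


F(7,5,6) ≡ 0 (mod 11); P is on the curve.

Evaluate F(7, 5, 6) term-by-term (mod 11).
  -X**3 ↦ -1·343·1·1 = -343
  2*X**2*Y ↦ 2·49·5·1 = 490
  2*X**2*Z ↦ 2·49·1·6 = 588
  X*Y**2 ↦ 1·7·25·1 = 175
  -2*X*Y*Z ↦ -2·7·5·6 = -420
  -2*X*Z**2 ↦ -2·7·1·36 = -504
  3*Y**3 ↦ 3·1·125·1 = 375
  Y**2*Z ↦ 1·1·25·6 = 150
  -Y*Z**2 ↦ -1·1·5·36 = -180
  3*Z**3 ↦ 3·1·1·216 = 648
Sum: F(7, 5, 6) = (-343) + (490) + (588) + (175) + (-420) + (-504) + (375) + (150) + (-180) + (648) = 979.
Reducing mod 11: 979 ≡ 0 (mod 11).
Since F(a, b, c) ≡ 0 (mod 11), P lies on the curve.


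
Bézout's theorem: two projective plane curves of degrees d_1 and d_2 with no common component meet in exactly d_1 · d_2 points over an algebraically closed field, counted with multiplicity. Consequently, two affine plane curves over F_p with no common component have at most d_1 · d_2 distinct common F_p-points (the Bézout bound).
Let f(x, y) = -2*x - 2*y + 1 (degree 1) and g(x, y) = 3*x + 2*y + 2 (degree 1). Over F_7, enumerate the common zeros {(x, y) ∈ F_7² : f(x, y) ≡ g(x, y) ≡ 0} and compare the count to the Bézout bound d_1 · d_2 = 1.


Common zeros: {(4, 0)}; count = 1; Bézout bound = 1.

deg(f) = 1, deg(g) = 1, so Bézout bound = 1.
Scan x ∈ F_7. For each x, list the y ∈ F_7 with f(x, y) ≡ 0 and those with g(x, y) ≡ 0 (mod 7); the common zeros in that column are the intersection.
  x = 0: f ≡ 0 at y ∈ {4}; g ≡ 0 at y ∈ {6}; common: ∅.
  x = 1: f ≡ 0 at y ∈ {3}; g ≡ 0 at y ∈ {1}; common: ∅.
  x = 2: f ≡ 0 at y ∈ {2}; g ≡ 0 at y ∈ {3}; common: ∅.
  x = 3: f ≡ 0 at y ∈ {1}; g ≡ 0 at y ∈ {5}; common: ∅.
  x = 4: f ≡ 0 at y ∈ {0}; g ≡ 0 at y ∈ {0}; common: {0}.
  x = 5: f ≡ 0 at y ∈ {6}; g ≡ 0 at y ∈ {2}; common: ∅.
  x = 6: f ≡ 0 at y ∈ {5}; g ≡ 0 at y ∈ {4}; common: ∅.
Collecting: common zeros = {(4, 0)}, so the count is 1.
Comparison with the Bézout bound: 1 ≤ 1 = deg(f)·deg(g), as expected for curves with no common component (the bound is attained).


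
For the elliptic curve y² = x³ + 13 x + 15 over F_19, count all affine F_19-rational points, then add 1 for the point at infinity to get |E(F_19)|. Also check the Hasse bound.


Affine points = {(2, 7), (2, 12), (3, 9), (3, 10), (4, 6), (4, 13), (6, 9), (6, 10), (8, 2), (8, 17), (9, 5), (9, 14), (10, 9), (10, 10), (11, 8), (11, 11), (13, 5), (13, 14), (16, 5), (16, 14), (17, 0), (18, 1), (18, 18)}; affine count = 23; |E(F_19)| = 24.

Discriminant check: Δ ∝ 4a³ + 27b² = 4·13³ + 27·15² = 4·2197 + 27·225 ≡ 5 (mod 19). Nonzero ⇒ E is nonsingular.
For each x ∈ F_19, compute rhs = x³ + 13·x + 15 mod 19, then count y ∈ F_19 with y² ≡ rhs.
  x = 0: rhs = 15, matching y values: none (0 points).
  x = 1: rhs = 10, matching y values: none (0 points).
  x = 2: rhs = 11, matching y values: 7, 12 (2 points).
  x = 3: rhs = 5, matching y values: 9, 10 (2 points).
  x = 4: rhs = 17, matching y values: 6, 13 (2 points).
  x = 5: rhs = 15, matching y values: none (0 points).
  x = 6: rhs = 5, matching y values: 9, 10 (2 points).
  x = 7: rhs = 12, matching y values: none (0 points).
  x = 8: rhs = 4, matching y values: 2, 17 (2 points).
  x = 9: rhs = 6, matching y values: 5, 14 (2 points).
  x = 10: rhs = 5, matching y values: 9, 10 (2 points).
  x = 11: rhs = 7, matching y values: 8, 11 (2 points).
  x = 12: rhs = 18, matching y values: none (0 points).
  x = 13: rhs = 6, matching y values: 5, 14 (2 points).
  x = 14: rhs = 15, matching y values: none (0 points).
  x = 15: rhs = 13, matching y values: none (0 points).
  x = 16: rhs = 6, matching y values: 5, 14 (2 points).
  x = 17: rhs = 0, matching y values: 0 (1 points).
  x = 18: rhs = 1, matching y values: 1, 18 (2 points).
Total affine count: 23.
Full point count |E(F_19)| = 23 + 1 = 24.
Hasse bound: |24 − (19+1)| = |4| = 4 ≤ 2√19 ≈ 8.7178 ✓.


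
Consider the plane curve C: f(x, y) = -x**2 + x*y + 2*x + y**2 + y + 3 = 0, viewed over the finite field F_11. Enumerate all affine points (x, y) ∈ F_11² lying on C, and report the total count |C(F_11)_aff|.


Affine F_11-points: {(0, 5), (3, 0), (3, 7), (4, 8), (4, 9), (6, 7), (6, 8), (7, 5), (7, 9), (10, 0)}; count = 10.

For each of the 121 pairs (x, y) ∈ F_11², evaluate f(x, y) mod 11. Record the zeros.
  x = 0: [0↦3, 1↦5, 2↦9, 3↦4, 4↦1, 5↦0, 6↦1, 7↦4, 8↦9, 9↦5, 10↦3]  zeros at y ∈ {5}
  x = 1: [0↦4, 1↦7, 2↦1, 3↦8, 4↦6, 5↦6, 6↦8, 7↦1, 8↦7, 9↦4, 10↦3]  zeros at y ∈ ∅
  x = 2: [0↦3, 1↦7, 2↦2, 3↦10, 4↦9, 5↦10, 6↦2, 7↦7, 8↦3, 9↦1, 10↦1]  zeros at y ∈ ∅
  x = 3: [0↦0, 1↦5, 2↦1, 3↦10, 4↦10, 5↦1, 6↦5, 7↦0, 8↦8, 9↦7, 10↦8]  zeros at y ∈ {0, 7}
  x = 4: [0↦6, 1↦1, 2↦9, 3↦8, 4↦9, 5↦1, 6↦6, 7↦2, 8↦0, 9↦0, 10↦2]  zeros at y ∈ {8, 9}
  x = 5: [0↦10, 1↦6, 2↦4, 3↦4, 4↦6, 5↦10, 6↦5, 7↦2, 8↦1, 9↦2, 10↦5]  zeros at y ∈ ∅
  x = 6: [0↦1, 1↦9, 2↦8, 3↦9, 4↦1, 5↦6, 6↦2, 7↦0, 8↦0, 9↦2, 10↦6]  zeros at y ∈ {7, 8}
  x = 7: [0↦1, 1↦10, 2↦10, 3↦1, 4↦5, 5↦0, 6↦8, 7↦7, 8↦8, 9↦0, 10↦5]  zeros at y ∈ {5, 9}
  x = 8: [0↦10, 1↦9, 2↦10, 3↦2, 4↦7, 5↦3, 6↦1, 7↦1, 8↦3, 9↦7, 10↦2]  zeros at y ∈ ∅
  x = 9: [0↦6, 1↦6, 2↦8, 3↦1, 4↦7, 5↦4, 6↦3, 7↦4, 8↦7, 9↦1, 10↦8]  zeros at y ∈ ∅
  x = 10: [0↦0, 1↦1, 2↦4, 3↦9, 4↦5, 5↦3, 6↦3, 7↦5, 8↦9, 9↦4, 10↦1]  zeros at y ∈ {0}
Collecting zeros: affine points = {(0, 5), (3, 0), (3, 7), (4, 8), (4, 9), (6, 7), (6, 8), (7, 5), (7, 9), (10, 0)}.
Total count |C(F_11)_aff| = 10.


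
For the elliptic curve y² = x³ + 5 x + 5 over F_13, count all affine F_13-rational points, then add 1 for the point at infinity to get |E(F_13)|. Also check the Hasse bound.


Affine points = {(2, 6), (2, 7), (5, 5), (5, 8), (6, 2), (6, 11), (9, 5), (9, 8), (11, 0), (12, 5), (12, 8)}; affine count = 11; |E(F_13)| = 12.

Discriminant check: Δ ∝ 4a³ + 27b² = 4·5³ + 27·5² = 4·125 + 27·25 ≡ 5 (mod 13). Nonzero ⇒ E is nonsingular.
For each x ∈ F_13, compute rhs = x³ + 5·x + 5 mod 13, then count y ∈ F_13 with y² ≡ rhs.
  x = 0: rhs = 5, matching y values: none (0 points).
  x = 1: rhs = 11, matching y values: none (0 points).
  x = 2: rhs = 10, matching y values: 6, 7 (2 points).
  x = 3: rhs = 8, matching y values: none (0 points).
  x = 4: rhs = 11, matching y values: none (0 points).
  x = 5: rhs = 12, matching y values: 5, 8 (2 points).
  x = 6: rhs = 4, matching y values: 2, 11 (2 points).
  x = 7: rhs = 6, matching y values: none (0 points).
  x = 8: rhs = 11, matching y values: none (0 points).
  x = 9: rhs = 12, matching y values: 5, 8 (2 points).
  x = 10: rhs = 2, matching y values: none (0 points).
  x = 11: rhs = 0, matching y values: 0 (1 points).
  x = 12: rhs = 12, matching y values: 5, 8 (2 points).
Total affine count: 11.
Full point count |E(F_13)| = 11 + 1 = 12.
Hasse bound: |12 − (13+1)| = |-2| = 2 ≤ 2√13 ≈ 7.2111 ✓.
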